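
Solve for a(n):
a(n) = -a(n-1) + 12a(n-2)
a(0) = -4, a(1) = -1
Characteristic equation: x² + x - 12 = 0, which factors as (x - (-4))(x - (3)) = 0.
Roots r₁ = -4, r₂ = 3 (distinct).
General solution: a(n) = A·(-4)^n + B·(3)^n.
From a(0) = -4: A + B = -4.
From a(1) = -1: -4A + 3B = -1.
Solving: A = - \frac{11}{7}, B = - \frac{17}{7}.
So a(n) = - \frac{11 \left(-4\right)^{n}}{7} - \frac{17 \cdot 3^{n}}{7}.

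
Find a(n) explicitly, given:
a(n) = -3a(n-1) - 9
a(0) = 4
First-order linear non-homogeneous.
Homogeneous solution: a_h(n) = A·(-3)^n.
Try constant particular solution a_p = K: K = -3K - 9 ⇒ K = - \frac{9}{4}.
General: a(n) = A·(-3)^n - \frac{9}{4}.
Apply a(0) = 4: A - \frac{9}{4} = 4 ⇒ A = \frac{25}{4}.
So a(n) = \frac{25 \left(-3\right)^{n}}{4} - \frac{9}{4}.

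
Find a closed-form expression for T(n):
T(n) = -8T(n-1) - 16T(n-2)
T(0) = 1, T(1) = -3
Characteristic equation: x² + 8x + 16 = 0, which is (x - (-4))².
Repeated root r = -4.
General solution: T(n) = (A + Bn)·(-4)^n.
From T(0) = 1: A = 1.
From T(1) = -3: (A + B)·(-4) = -3 ⇒ B = - \frac{1}{4}.
So T(n) = \left(1 - \frac{n}{4}\right) \cdot (-4)^n.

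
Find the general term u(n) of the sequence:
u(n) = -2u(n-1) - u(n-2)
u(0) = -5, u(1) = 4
Characteristic equation: x² + 2x + 1 = 0, which is (x - (-1))².
Repeated root r = -1.
General solution: u(n) = (A + Bn)·(-1)^n.
From u(0) = -5: A = -5.
From u(1) = 4: (A + B)·(-1) = 4 ⇒ B = 1.
So u(n) = \left(n - 5\right) \cdot (-1)^n.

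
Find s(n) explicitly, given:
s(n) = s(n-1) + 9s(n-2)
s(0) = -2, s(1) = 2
Characteristic equation: x² - x - 9 = 0.
Discriminant Δ = (1)² + 4·(9) = 37.
Roots r₁,₂ = (1 ± √37)/2, so r₁ = \frac{1}{2} + \frac{\sqrt{37}}{2}, r₂ = \frac{1}{2} - \frac{\sqrt{37}}{2}.
General solution: s(n) = A·r₁^n + B·r₂^n.
From the initial conditions, A + B = -2 and r₁A + r₂B = 2.
Since r₁ - r₂ = √37: A = (2 - (-2)r₂)/√37 = -1 + \frac{3 \sqrt{37}}{37}, and B = -2 - A = -1 - \frac{3 \sqrt{37}}{37}.
So s(n) = \left(-1 + \frac{3 \sqrt{37}}{37}\right)\left(\frac{1}{2} + \frac{\sqrt{37}}{2}\right)^n + \left(-1 - \frac{3 \sqrt{37}}{37}\right)\left(\frac{1}{2} - \frac{\sqrt{37}}{2}\right)^n.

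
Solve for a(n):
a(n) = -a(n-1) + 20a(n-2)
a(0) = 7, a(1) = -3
Characteristic equation: x² + x - 20 = 0, which factors as (x - (-5))(x - (4)) = 0.
Roots r₁ = -5, r₂ = 4 (distinct).
General solution: a(n) = A·(-5)^n + B·(4)^n.
From a(0) = 7: A + B = 7.
From a(1) = -3: -5A + 4B = -3.
Solving: A = \frac{31}{9}, B = \frac{32}{9}.
So a(n) = \frac{31 \left(-5\right)^{n}}{9} + \frac{32 \cdot 4^{n}}{9}.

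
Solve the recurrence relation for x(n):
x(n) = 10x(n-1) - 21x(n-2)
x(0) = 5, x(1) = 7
Characteristic equation: x² - 10x + 21 = 0, which factors as (x - (3))(x - (7)) = 0.
Roots r₁ = 3, r₂ = 7 (distinct).
General solution: x(n) = A·(3)^n + B·(7)^n.
From x(0) = 5: A + B = 5.
From x(1) = 7: 3A + 7B = 7.
Solving: A = 7, B = -2.
So x(n) = 7 \cdot 3^{n} - 2 \cdot 7^{n}.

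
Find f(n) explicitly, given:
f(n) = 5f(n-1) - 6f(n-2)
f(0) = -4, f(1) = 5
Characteristic equation: x² - 5x + 6 = 0, which factors as (x - (2))(x - (3)) = 0.
Roots r₁ = 2, r₂ = 3 (distinct).
General solution: f(n) = A·(2)^n + B·(3)^n.
From f(0) = -4: A + B = -4.
From f(1) = 5: 2A + 3B = 5.
Solving: A = -17, B = 13.
So f(n) = - 17 \cdot 2^{n} + 13 \cdot 3^{n}.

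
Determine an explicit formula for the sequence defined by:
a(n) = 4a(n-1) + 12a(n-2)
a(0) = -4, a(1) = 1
Characteristic equation: x² - 4x - 12 = 0, which factors as (x - (-2))(x - (6)) = 0.
Roots r₁ = -2, r₂ = 6 (distinct).
General solution: a(n) = A·(-2)^n + B·(6)^n.
From a(0) = -4: A + B = -4.
From a(1) = 1: -2A + 6B = 1.
Solving: A = - \frac{25}{8}, B = - \frac{7}{8}.
So a(n) = - \frac{25 \left(-2\right)^{n}}{8} - \frac{7 \cdot 6^{n}}{8}.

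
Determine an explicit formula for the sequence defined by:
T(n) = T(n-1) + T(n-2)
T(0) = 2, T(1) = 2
Characteristic equation: x² - x - 1 = 0.
Discriminant Δ = (1)² + 4·(1) = 5.
Roots r₁,₂ = (1 ± √5)/2, so r₁ = \frac{1}{2} + \frac{\sqrt{5}}{2}, r₂ = \frac{1}{2} - \frac{\sqrt{5}}{2}.
General solution: T(n) = A·r₁^n + B·r₂^n.
From the initial conditions, A + B = 2 and r₁A + r₂B = 2.
Since r₁ - r₂ = √5: A = (2 - (2)r₂)/√5 = \frac{\sqrt{5}}{5} + 1, and B = 2 - A = 1 - \frac{\sqrt{5}}{5}.
So T(n) = \left(\frac{\sqrt{5}}{5} + 1\right)\left(\frac{1}{2} + \frac{\sqrt{5}}{2}\right)^n + \left(1 - \frac{\sqrt{5}}{5}\right)\left(\frac{1}{2} - \frac{\sqrt{5}}{2}\right)^n.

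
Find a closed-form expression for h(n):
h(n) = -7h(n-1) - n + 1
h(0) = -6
First-order linear with linear forcing.
Homogeneous solution: h_h(n) = A·(-7)^n.
Try particular h_p(n) = pn + q. Substituting:
  pn + q = -7(p(n-1) + q) - n + 1.
Matching the n-coefficient: p = -7p - 1 ⇒ p = - \frac{1}{8}.
Matching constants: q = 7p - 7q + 1 ⇒ q = \frac{1}{64}.
General: h(n) = A·(-7)^n - \frac{n}{8} + \frac{1}{64}.
Apply h(0) = -6: A + \frac{1}{64} = -6 ⇒ A = - \frac{385}{64}.
So h(n) = - \frac{385 \left(-7\right)^{n}}{64} - \frac{n}{8} + \frac{1}{64}.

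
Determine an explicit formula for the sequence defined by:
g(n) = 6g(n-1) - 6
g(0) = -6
First-order linear non-homogeneous.
Homogeneous solution: g_h(n) = A·(6)^n.
Try constant particular solution g_p = K: K = 6K - 6 ⇒ K = \frac{6}{5}.
General: g(n) = A·(6)^n + \frac{6}{5}.
Apply g(0) = -6: A + \frac{6}{5} = -6 ⇒ A = - \frac{36}{5}.
So g(n) = \frac{6}{5} - \frac{36 \cdot 6^{n}}{5}.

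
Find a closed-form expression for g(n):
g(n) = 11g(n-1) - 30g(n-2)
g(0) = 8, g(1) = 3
Characteristic equation: x² - 11x + 30 = 0, which factors as (x - (6))(x - (5)) = 0.
Roots r₁ = 6, r₂ = 5 (distinct).
General solution: g(n) = A·(6)^n + B·(5)^n.
From g(0) = 8: A + B = 8.
From g(1) = 3: 6A + 5B = 3.
Solving: A = -37, B = 45.
So g(n) = 45 \cdot 5^{n} - 37 \cdot 6^{n}.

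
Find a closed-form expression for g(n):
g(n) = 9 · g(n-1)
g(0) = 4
Pure geometric recurrence with ratio 9.
By induction g(n) = g(0) · (9)^n = 4 \cdot 9^{n}.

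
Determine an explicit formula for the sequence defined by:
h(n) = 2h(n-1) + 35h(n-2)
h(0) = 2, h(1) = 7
Characteristic equation: x² - 2x - 35 = 0, which factors as (x - (7))(x - (-5)) = 0.
Roots r₁ = 7, r₂ = -5 (distinct).
General solution: h(n) = A·(7)^n + B·(-5)^n.
From h(0) = 2: A + B = 2.
From h(1) = 7: 7A - 5B = 7.
Solving: A = \frac{17}{12}, B = \frac{7}{12}.
So h(n) = \frac{7 \left(-5\right)^{n}}{12} + \frac{17 \cdot 7^{n}}{12}.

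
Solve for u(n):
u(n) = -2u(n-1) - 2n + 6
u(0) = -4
First-order linear with linear forcing.
Homogeneous solution: u_h(n) = A·(-2)^n.
Try particular u_p(n) = pn + q. Substituting:
  pn + q = -2(p(n-1) + q) - 2n + 6.
Matching the n-coefficient: p = -2p - 2 ⇒ p = - \frac{2}{3}.
Matching constants: q = 2p - 2q + 6 ⇒ q = \frac{14}{9}.
General: u(n) = A·(-2)^n - \frac{2 n}{3} + \frac{14}{9}.
Apply u(0) = -4: A + \frac{14}{9} = -4 ⇒ A = - \frac{50}{9}.
So u(n) = - \frac{50 \left(-2\right)^{n}}{9} - \frac{2 n}{3} + \frac{14}{9}.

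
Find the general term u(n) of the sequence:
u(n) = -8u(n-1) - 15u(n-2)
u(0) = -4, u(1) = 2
Characteristic equation: x² + 8x + 15 = 0, which factors as (x - (-5))(x - (-3)) = 0.
Roots r₁ = -5, r₂ = -3 (distinct).
General solution: u(n) = A·(-5)^n + B·(-3)^n.
From u(0) = -4: A + B = -4.
From u(1) = 2: -5A - 3B = 2.
Solving: A = 5, B = -9.
So u(n) = - 9 \left(-3\right)^{n} + 5 \left(-5\right)^{n}.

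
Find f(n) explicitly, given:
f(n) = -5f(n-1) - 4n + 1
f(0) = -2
First-order linear with linear forcing.
Homogeneous solution: f_h(n) = A·(-5)^n.
Try particular f_p(n) = pn + q. Substituting:
  pn + q = -5(p(n-1) + q) - 4n + 1.
Matching the n-coefficient: p = -5p - 4 ⇒ p = - \frac{2}{3}.
Matching constants: q = 5p - 5q + 1 ⇒ q = - \frac{7}{18}.
General: f(n) = A·(-5)^n - \frac{2 n}{3} - \frac{7}{18}.
Apply f(0) = -2: A - \frac{7}{18} = -2 ⇒ A = - \frac{29}{18}.
So f(n) = - \frac{29 \left(-5\right)^{n}}{18} - \frac{2 n}{3} - \frac{7}{18}.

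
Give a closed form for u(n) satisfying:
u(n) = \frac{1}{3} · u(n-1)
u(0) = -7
Pure geometric recurrence with ratio \frac{1}{3}.
By induction u(n) = u(0) · (\frac{1}{3})^n = - 7 \cdot 3^{- n}.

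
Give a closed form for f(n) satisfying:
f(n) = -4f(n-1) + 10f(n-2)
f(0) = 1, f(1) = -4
Characteristic equation: x² + 4x - 10 = 0.
Discriminant Δ = (-4)² + 4·(10) = 56.
Roots r₁,₂ = (-4 ± √56)/2, so r₁ = -2 + \sqrt{14}, r₂ = - \sqrt{14} - 2.
General solution: f(n) = A·r₁^n + B·r₂^n.
From the initial conditions, A + B = 1 and r₁A + r₂B = -4.
Since r₁ - r₂ = √56: A = (-4 - (1)r₂)/√56 = \frac{1}{2} - \frac{\sqrt{14}}{14}, and B = 1 - A = \frac{\sqrt{14}}{14} + \frac{1}{2}.
So f(n) = \left(\frac{1}{2} - \frac{\sqrt{14}}{14}\right)\left(-2 + \sqrt{14}\right)^n + \left(\frac{\sqrt{14}}{14} + \frac{1}{2}\right)\left(- \sqrt{14} - 2\right)^n.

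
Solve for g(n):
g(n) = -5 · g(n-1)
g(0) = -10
Pure geometric recurrence with ratio -5.
By induction g(n) = g(0) · (-5)^n = - 10 \left(-5\right)^{n}.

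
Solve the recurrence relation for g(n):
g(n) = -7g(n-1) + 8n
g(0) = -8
First-order linear with linear forcing.
Homogeneous solution: g_h(n) = A·(-7)^n.
Try particular g_p(n) = pn + q. Substituting:
  pn + q = -7(p(n-1) + q) + 8n.
Matching the n-coefficient: p = -7p + 8 ⇒ p = 1.
Matching constants: q = 7p - 7q ⇒ q = \frac{7}{8}.
General: g(n) = A·(-7)^n + n + \frac{7}{8}.
Apply g(0) = -8: A + \frac{7}{8} = -8 ⇒ A = - \frac{71}{8}.
So g(n) = - \frac{71 \left(-7\right)^{n}}{8} + n + \frac{7}{8}.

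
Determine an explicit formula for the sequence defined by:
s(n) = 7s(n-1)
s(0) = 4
This is a homogeneous first-order recurrence with ratio 7.
By induction s(n) = s(0) · (7)^n = 4 \cdot 7^{n}.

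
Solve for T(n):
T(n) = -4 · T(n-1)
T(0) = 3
Pure geometric recurrence with ratio -4.
By induction T(n) = T(0) · (-4)^n = 3 \left(-4\right)^{n}.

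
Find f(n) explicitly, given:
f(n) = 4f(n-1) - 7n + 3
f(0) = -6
First-order linear with linear forcing.
Homogeneous solution: f_h(n) = A·(4)^n.
Try particular f_p(n) = pn + q. Substituting:
  pn + q = 4(p(n-1) + q) - 7n + 3.
Matching the n-coefficient: p = 4p - 7 ⇒ p = \frac{7}{3}.
Matching constants: q = -4p + 4q + 3 ⇒ q = \frac{19}{9}.
General: f(n) = A·(4)^n + \frac{7 n}{3} + \frac{19}{9}.
Apply f(0) = -6: A + \frac{19}{9} = -6 ⇒ A = - \frac{73}{9}.
So f(n) = - \frac{73 \cdot 4^{n}}{9} + \frac{7 n}{3} + \frac{19}{9}.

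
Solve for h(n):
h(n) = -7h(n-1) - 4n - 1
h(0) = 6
First-order linear with linear forcing.
Homogeneous solution: h_h(n) = A·(-7)^n.
Try particular h_p(n) = pn + q. Substituting:
  pn + q = -7(p(n-1) + q) - 4n - 1.
Matching the n-coefficient: p = -7p - 4 ⇒ p = - \frac{1}{2}.
Matching constants: q = 7p - 7q - 1 ⇒ q = - \frac{9}{16}.
General: h(n) = A·(-7)^n - \frac{n}{2} - \frac{9}{16}.
Apply h(0) = 6: A - \frac{9}{16} = 6 ⇒ A = \frac{105}{16}.
So h(n) = \frac{105 \left(-7\right)^{n}}{16} - \frac{n}{2} - \frac{9}{16}.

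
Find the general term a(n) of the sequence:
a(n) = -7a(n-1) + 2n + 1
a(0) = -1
First-order linear with linear forcing.
Homogeneous solution: a_h(n) = A·(-7)^n.
Try particular a_p(n) = pn + q. Substituting:
  pn + q = -7(p(n-1) + q) + 2n + 1.
Matching the n-coefficient: p = -7p + 2 ⇒ p = \frac{1}{4}.
Matching constants: q = 7p - 7q + 1 ⇒ q = \frac{11}{32}.
General: a(n) = A·(-7)^n + \frac{n}{4} + \frac{11}{32}.
Apply a(0) = -1: A + \frac{11}{32} = -1 ⇒ A = - \frac{43}{32}.
So a(n) = - \frac{43 \left(-7\right)^{n}}{32} + \frac{n}{4} + \frac{11}{32}.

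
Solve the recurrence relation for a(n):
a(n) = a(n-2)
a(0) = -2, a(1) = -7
Characteristic equation: x² - 1 = 0, which factors as (x - (1))(x - (-1)) = 0.
Roots r₁ = 1, r₂ = -1 (distinct).
General solution: a(n) = A·(1)^n + B·(-1)^n.
From a(0) = -2: A + B = -2.
From a(1) = -7: A - B = -7.
Solving: A = - \frac{9}{2}, B = \frac{5}{2}.
So a(n) = \frac{5 \left(-1\right)^{n}}{2} - \frac{9}{2}.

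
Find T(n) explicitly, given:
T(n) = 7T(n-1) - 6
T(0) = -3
First-order linear non-homogeneous.
Homogeneous solution: T_h(n) = A·(7)^n.
Try constant particular solution T_p = K: K = 7K - 6 ⇒ K = 1.
General: T(n) = A·(7)^n + 1.
Apply T(0) = -3: A + 1 = -3 ⇒ A = -4.
So T(n) = 1 - 4 \cdot 7^{n}.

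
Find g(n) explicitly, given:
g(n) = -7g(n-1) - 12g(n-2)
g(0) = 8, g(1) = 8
Characteristic equation: x² + 7x + 12 = 0, which factors as (x - (-4))(x - (-3)) = 0.
Roots r₁ = -4, r₂ = -3 (distinct).
General solution: g(n) = A·(-4)^n + B·(-3)^n.
From g(0) = 8: A + B = 8.
From g(1) = 8: -4A - 3B = 8.
Solving: A = -32, B = 40.
So g(n) = 40 \left(-3\right)^{n} - 32 \left(-4\right)^{n}.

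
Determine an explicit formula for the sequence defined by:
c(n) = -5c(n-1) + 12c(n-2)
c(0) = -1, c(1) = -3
Characteristic equation: x² + 5x - 12 = 0.
Discriminant Δ = (-5)² + 4·(12) = 73.
Roots r₁,₂ = (-5 ± √73)/2, so r₁ = - \frac{5}{2} + \frac{\sqrt{73}}{2}, r₂ = - \frac{\sqrt{73}}{2} - \frac{5}{2}.
General solution: c(n) = A·r₁^n + B·r₂^n.
From the initial conditions, A + B = -1 and r₁A + r₂B = -3.
Since r₁ - r₂ = √73: A = (-3 - (-1)r₂)/√73 = - \frac{11 \sqrt{73}}{146} - \frac{1}{2}, and B = -1 - A = - \frac{1}{2} + \frac{11 \sqrt{73}}{146}.
So c(n) = \left(- \frac{11 \sqrt{73}}{146} - \frac{1}{2}\right)\left(- \frac{5}{2} + \frac{\sqrt{73}}{2}\right)^n + \left(- \frac{1}{2} + \frac{11 \sqrt{73}}{146}\right)\left(- \frac{\sqrt{73}}{2} - \frac{5}{2}\right)^n.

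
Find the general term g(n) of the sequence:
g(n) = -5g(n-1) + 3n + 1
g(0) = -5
First-order linear with linear forcing.
Homogeneous solution: g_h(n) = A·(-5)^n.
Try particular g_p(n) = pn + q. Substituting:
  pn + q = -5(p(n-1) + q) + 3n + 1.
Matching the n-coefficient: p = -5p + 3 ⇒ p = \frac{1}{2}.
Matching constants: q = 5p - 5q + 1 ⇒ q = \frac{7}{12}.
General: g(n) = A·(-5)^n + \frac{n}{2} + \frac{7}{12}.
Apply g(0) = -5: A + \frac{7}{12} = -5 ⇒ A = - \frac{67}{12}.
So g(n) = - \frac{67 \left(-5\right)^{n}}{12} + \frac{n}{2} + \frac{7}{12}.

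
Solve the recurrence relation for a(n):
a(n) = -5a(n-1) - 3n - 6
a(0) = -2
First-order linear with linear forcing.
Homogeneous solution: a_h(n) = A·(-5)^n.
Try particular a_p(n) = pn + q. Substituting:
  pn + q = -5(p(n-1) + q) - 3n - 6.
Matching the n-coefficient: p = -5p - 3 ⇒ p = - \frac{1}{2}.
Matching constants: q = 5p - 5q - 6 ⇒ q = - \frac{17}{12}.
General: a(n) = A·(-5)^n - \frac{n}{2} - \frac{17}{12}.
Apply a(0) = -2: A - \frac{17}{12} = -2 ⇒ A = - \frac{7}{12}.
So a(n) = - \frac{7 \left(-5\right)^{n}}{12} - \frac{n}{2} - \frac{17}{12}.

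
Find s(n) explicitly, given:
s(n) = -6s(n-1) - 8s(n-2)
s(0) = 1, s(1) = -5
Characteristic equation: x² + 6x + 8 = 0, which factors as (x - (-4))(x - (-2)) = 0.
Roots r₁ = -4, r₂ = -2 (distinct).
General solution: s(n) = A·(-4)^n + B·(-2)^n.
From s(0) = 1: A + B = 1.
From s(1) = -5: -4A - 2B = -5.
Solving: A = \frac{3}{2}, B = - \frac{1}{2}.
So s(n) = - \frac{\left(-2\right)^{n}}{2} + \frac{3 \left(-4\right)^{n}}{2}.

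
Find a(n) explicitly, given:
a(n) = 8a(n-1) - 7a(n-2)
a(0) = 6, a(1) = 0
Characteristic equation: x² - 8x + 7 = 0, which factors as (x - (7))(x - (1)) = 0.
Roots r₁ = 7, r₂ = 1 (distinct).
General solution: a(n) = A·(7)^n + B·(1)^n.
From a(0) = 6: A + B = 6.
From a(1) = 0: 7A + B = 0.
Solving: A = -1, B = 7.
So a(n) = 7 - 7^{n}.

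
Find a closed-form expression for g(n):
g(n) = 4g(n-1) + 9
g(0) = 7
First-order linear non-homogeneous.
Homogeneous solution: g_h(n) = A·(4)^n.
Try constant particular solution g_p = K: K = 4K + 9 ⇒ K = -3.
General: g(n) = A·(4)^n - 3.
Apply g(0) = 7: A - 3 = 7 ⇒ A = 10.
So g(n) = 10 \cdot 4^{n} - 3.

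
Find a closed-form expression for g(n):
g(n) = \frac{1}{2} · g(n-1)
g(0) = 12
Pure geometric recurrence with ratio \frac{1}{2}.
By induction g(n) = g(0) · (\frac{1}{2})^n = 12 \cdot 2^{- n}.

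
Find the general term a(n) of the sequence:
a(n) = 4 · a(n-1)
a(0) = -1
Pure geometric recurrence with ratio 4.
By induction a(n) = a(0) · (4)^n = - 4^{n}.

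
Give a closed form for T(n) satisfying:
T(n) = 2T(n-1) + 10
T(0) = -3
First-order linear non-homogeneous.
Homogeneous solution: T_h(n) = A·(2)^n.
Try constant particular solution T_p = K: K = 2K + 10 ⇒ K = -10.
General: T(n) = A·(2)^n - 10.
Apply T(0) = -3: A - 10 = -3 ⇒ A = 7.
So T(n) = 7 \cdot 2^{n} - 10.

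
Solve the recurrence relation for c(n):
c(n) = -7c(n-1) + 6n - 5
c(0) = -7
First-order linear with linear forcing.
Homogeneous solution: c_h(n) = A·(-7)^n.
Try particular c_p(n) = pn + q. Substituting:
  pn + q = -7(p(n-1) + q) + 6n - 5.
Matching the n-coefficient: p = -7p + 6 ⇒ p = \frac{3}{4}.
Matching constants: q = 7p - 7q - 5 ⇒ q = \frac{1}{32}.
General: c(n) = A·(-7)^n + \frac{3 n}{4} + \frac{1}{32}.
Apply c(0) = -7: A + \frac{1}{32} = -7 ⇒ A = - \frac{225}{32}.
So c(n) = - \frac{225 \left(-7\right)^{n}}{32} + \frac{3 n}{4} + \frac{1}{32}.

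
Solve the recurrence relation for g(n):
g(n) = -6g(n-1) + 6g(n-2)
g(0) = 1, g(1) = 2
Characteristic equation: x² + 6x - 6 = 0.
Discriminant Δ = (-6)² + 4·(6) = 60.
Roots r₁,₂ = (-6 ± √60)/2, so r₁ = -3 + \sqrt{15}, r₂ = - \sqrt{15} - 3.
General solution: g(n) = A·r₁^n + B·r₂^n.
From the initial conditions, A + B = 1 and r₁A + r₂B = 2.
Since r₁ - r₂ = √60: A = (2 - (1)r₂)/√60 = \frac{1}{2} + \frac{\sqrt{15}}{6}, and B = 1 - A = \frac{1}{2} - \frac{\sqrt{15}}{6}.
So g(n) = \left(\frac{1}{2} + \frac{\sqrt{15}}{6}\right)\left(-3 + \sqrt{15}\right)^n + \left(\frac{1}{2} - \frac{\sqrt{15}}{6}\right)\left(- \sqrt{15} - 3\right)^n.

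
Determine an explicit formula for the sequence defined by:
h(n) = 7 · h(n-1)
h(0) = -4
Pure geometric recurrence with ratio 7.
By induction h(n) = h(0) · (7)^n = - 4 \cdot 7^{n}.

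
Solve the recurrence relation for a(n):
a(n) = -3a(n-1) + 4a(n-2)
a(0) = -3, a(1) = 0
Characteristic equation: x² + 3x - 4 = 0, which factors as (x - (1))(x - (-4)) = 0.
Roots r₁ = 1, r₂ = -4 (distinct).
General solution: a(n) = A·(1)^n + B·(-4)^n.
From a(0) = -3: A + B = -3.
From a(1) = 0: A - 4B = 0.
Solving: A = - \frac{12}{5}, B = - \frac{3}{5}.
So a(n) = - \frac{3 \left(-4\right)^{n}}{5} - \frac{12}{5}.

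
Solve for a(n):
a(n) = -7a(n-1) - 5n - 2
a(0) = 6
First-order linear with linear forcing.
Homogeneous solution: a_h(n) = A·(-7)^n.
Try particular a_p(n) = pn + q. Substituting:
  pn + q = -7(p(n-1) + q) - 5n - 2.
Matching the n-coefficient: p = -7p - 5 ⇒ p = - \frac{5}{8}.
Matching constants: q = 7p - 7q - 2 ⇒ q = - \frac{51}{64}.
General: a(n) = A·(-7)^n - \frac{5 n}{8} - \frac{51}{64}.
Apply a(0) = 6: A - \frac{51}{64} = 6 ⇒ A = \frac{435}{64}.
So a(n) = \frac{435 \left(-7\right)^{n}}{64} - \frac{5 n}{8} - \frac{51}{64}.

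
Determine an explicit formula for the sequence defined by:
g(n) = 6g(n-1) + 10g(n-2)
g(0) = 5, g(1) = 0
Characteristic equation: x² - 6x - 10 = 0.
Discriminant Δ = (6)² + 4·(10) = 76.
Roots r₁,₂ = (6 ± √76)/2, so r₁ = 3 + \sqrt{19}, r₂ = 3 - \sqrt{19}.
General solution: g(n) = A·r₁^n + B·r₂^n.
From the initial conditions, A + B = 5 and r₁A + r₂B = 0.
Since r₁ - r₂ = √76: A = (0 - (5)r₂)/√76 = \frac{5}{2} - \frac{15 \sqrt{19}}{38}, and B = 5 - A = \frac{15 \sqrt{19}}{38} + \frac{5}{2}.
So g(n) = \left(\frac{5}{2} - \frac{15 \sqrt{19}}{38}\right)\left(3 + \sqrt{19}\right)^n + \left(\frac{15 \sqrt{19}}{38} + \frac{5}{2}\right)\left(3 - \sqrt{19}\right)^n.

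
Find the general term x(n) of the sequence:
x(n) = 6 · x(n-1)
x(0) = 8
Pure geometric recurrence with ratio 6.
By induction x(n) = x(0) · (6)^n = 8 \cdot 6^{n}.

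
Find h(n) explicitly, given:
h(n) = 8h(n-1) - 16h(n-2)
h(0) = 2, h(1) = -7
Characteristic equation: x² - 8x + 16 = 0, which is (x - (4))².
Repeated root r = 4.
General solution: h(n) = (A + Bn)·(4)^n.
From h(0) = 2: A = 2.
From h(1) = -7: (A + B)·(4) = -7 ⇒ B = - \frac{15}{4}.
So h(n) = \left(2 - \frac{15 n}{4}\right) \cdot (4)^n.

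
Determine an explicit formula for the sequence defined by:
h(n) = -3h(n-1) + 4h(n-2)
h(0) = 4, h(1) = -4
Characteristic equation: x² + 3x - 4 = 0, which factors as (x - (-4))(x - (1)) = 0.
Roots r₁ = -4, r₂ = 1 (distinct).
General solution: h(n) = A·(-4)^n + B·(1)^n.
From h(0) = 4: A + B = 4.
From h(1) = -4: -4A + B = -4.
Solving: A = \frac{8}{5}, B = \frac{12}{5}.
So h(n) = \frac{8 \left(-4\right)^{n}}{5} + \frac{12}{5}.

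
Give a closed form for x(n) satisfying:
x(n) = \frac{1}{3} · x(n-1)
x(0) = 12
Pure geometric recurrence with ratio \frac{1}{3}.
By induction x(n) = x(0) · (\frac{1}{3})^n = 12 \cdot 3^{- n}.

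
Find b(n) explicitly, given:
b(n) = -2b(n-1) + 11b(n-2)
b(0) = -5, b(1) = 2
Characteristic equation: x² + 2x - 11 = 0.
Discriminant Δ = (-2)² + 4·(11) = 48.
Roots r₁,₂ = (-2 ± √48)/2, so r₁ = -1 + 2 \sqrt{3}, r₂ = - 2 \sqrt{3} - 1.
General solution: b(n) = A·r₁^n + B·r₂^n.
From the initial conditions, A + B = -5 and r₁A + r₂B = 2.
Since r₁ - r₂ = √48: A = (2 - (-5)r₂)/√48 = - \frac{5}{2} - \frac{\sqrt{3}}{4}, and B = -5 - A = - \frac{5}{2} + \frac{\sqrt{3}}{4}.
So b(n) = \left(- \frac{5}{2} - \frac{\sqrt{3}}{4}\right)\left(-1 + 2 \sqrt{3}\right)^n + \left(- \frac{5}{2} + \frac{\sqrt{3}}{4}\right)\left(- 2 \sqrt{3} - 1\right)^n.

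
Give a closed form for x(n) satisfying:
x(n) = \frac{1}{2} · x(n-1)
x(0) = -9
Pure geometric recurrence with ratio \frac{1}{2}.
By induction x(n) = x(0) · (\frac{1}{2})^n = - 9 \cdot 2^{- n}.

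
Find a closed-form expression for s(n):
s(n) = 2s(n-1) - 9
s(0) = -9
First-order linear non-homogeneous.
Homogeneous solution: s_h(n) = A·(2)^n.
Try constant particular solution s_p = K: K = 2K - 9 ⇒ K = 9.
General: s(n) = A·(2)^n + 9.
Apply s(0) = -9: A + 9 = -9 ⇒ A = -18.
So s(n) = 9 - 18 \cdot 2^{n}.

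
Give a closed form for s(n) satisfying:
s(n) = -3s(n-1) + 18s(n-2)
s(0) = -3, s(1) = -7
Characteristic equation: x² + 3x - 18 = 0, which factors as (x - (-6))(x - (3)) = 0.
Roots r₁ = -6, r₂ = 3 (distinct).
General solution: s(n) = A·(-6)^n + B·(3)^n.
From s(0) = -3: A + B = -3.
From s(1) = -7: -6A + 3B = -7.
Solving: A = - \frac{2}{9}, B = - \frac{25}{9}.
So s(n) = - \frac{2 \left(-6\right)^{n}}{9} - \frac{25 \cdot 3^{n}}{9}.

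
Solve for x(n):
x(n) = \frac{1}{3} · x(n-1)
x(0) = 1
Pure geometric recurrence with ratio \frac{1}{3}.
By induction x(n) = x(0) · (\frac{1}{3})^n = \left(\frac{1}{3}\right)^{n}.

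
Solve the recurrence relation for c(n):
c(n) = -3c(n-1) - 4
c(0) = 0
First-order linear non-homogeneous.
Homogeneous solution: c_h(n) = A·(-3)^n.
Try constant particular solution c_p = K: K = -3K - 4 ⇒ K = -1.
General: c(n) = A·(-3)^n - 1.
Apply c(0) = 0: A - 1 = 0 ⇒ A = 1.
So c(n) = \left(-3\right)^{n} - 1.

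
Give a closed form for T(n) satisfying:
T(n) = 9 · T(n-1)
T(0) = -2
Pure geometric recurrence with ratio 9.
By induction T(n) = T(0) · (9)^n = - 2 \cdot 9^{n}.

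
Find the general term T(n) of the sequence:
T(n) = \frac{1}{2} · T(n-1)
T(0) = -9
Pure geometric recurrence with ratio \frac{1}{2}.
By induction T(n) = T(0) · (\frac{1}{2})^n = - 9 \cdot 2^{- n}.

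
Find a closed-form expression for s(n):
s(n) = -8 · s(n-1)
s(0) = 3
Pure geometric recurrence with ratio -8.
By induction s(n) = s(0) · (-8)^n = 3 \left(-8\right)^{n}.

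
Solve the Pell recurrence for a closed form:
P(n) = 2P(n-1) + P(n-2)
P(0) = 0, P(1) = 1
This is the Pell sequence.
Characteristic equation: x² - 2x - 1 = 0; roots r₁ = 1 + \sqrt{2}, r₂ = 1 - \sqrt{2}.
General: P(n) = A·r₁^n + B·r₂^n. Solving with P(0)=0, P(1)=1 gives A = \frac{\sqrt{2}}{4}, B = - \frac{\sqrt{2}}{4}.
So P(n) = \frac{\sqrt{2} \left(- \left(1 - \sqrt{2}\right)^{n} + \left(1 + \sqrt{2}\right)^{n}\right)}{4}.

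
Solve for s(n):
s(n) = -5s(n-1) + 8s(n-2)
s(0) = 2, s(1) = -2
Characteristic equation: x² + 5x - 8 = 0.
Discriminant Δ = (-5)² + 4·(8) = 57.
Roots r₁,₂ = (-5 ± √57)/2, so r₁ = - \frac{5}{2} + \frac{\sqrt{57}}{2}, r₂ = - \frac{\sqrt{57}}{2} - \frac{5}{2}.
General solution: s(n) = A·r₁^n + B·r₂^n.
From the initial conditions, A + B = 2 and r₁A + r₂B = -2.
Since r₁ - r₂ = √57: A = (-2 - (2)r₂)/√57 = \frac{\sqrt{57}}{19} + 1, and B = 2 - A = 1 - \frac{\sqrt{57}}{19}.
So s(n) = \left(\frac{\sqrt{57}}{19} + 1\right)\left(- \frac{5}{2} + \frac{\sqrt{57}}{2}\right)^n + \left(1 - \frac{\sqrt{57}}{19}\right)\left(- \frac{\sqrt{57}}{2} - \frac{5}{2}\right)^n.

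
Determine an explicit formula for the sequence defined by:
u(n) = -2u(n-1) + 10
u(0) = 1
First-order linear non-homogeneous.
Homogeneous solution: u_h(n) = A·(-2)^n.
Try constant particular solution u_p = K: K = -2K + 10 ⇒ K = \frac{10}{3}.
General: u(n) = A·(-2)^n + \frac{10}{3}.
Apply u(0) = 1: A + \frac{10}{3} = 1 ⇒ A = - \frac{7}{3}.
So u(n) = \frac{10}{3} - \frac{7 \left(-2\right)^{n}}{3}.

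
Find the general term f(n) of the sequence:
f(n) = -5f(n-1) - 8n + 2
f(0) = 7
First-order linear with linear forcing.
Homogeneous solution: f_h(n) = A·(-5)^n.
Try particular f_p(n) = pn + q. Substituting:
  pn + q = -5(p(n-1) + q) - 8n + 2.
Matching the n-coefficient: p = -5p - 8 ⇒ p = - \frac{4}{3}.
Matching constants: q = 5p - 5q + 2 ⇒ q = - \frac{7}{9}.
General: f(n) = A·(-5)^n - \frac{4 n}{3} - \frac{7}{9}.
Apply f(0) = 7: A - \frac{7}{9} = 7 ⇒ A = \frac{70}{9}.
So f(n) = \frac{70 \left(-5\right)^{n}}{9} - \frac{4 n}{3} - \frac{7}{9}.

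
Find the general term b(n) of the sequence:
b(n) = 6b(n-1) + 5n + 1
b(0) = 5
First-order linear with linear forcing.
Homogeneous solution: b_h(n) = A·(6)^n.
Try particular b_p(n) = pn + q. Substituting:
  pn + q = 6(p(n-1) + q) + 5n + 1.
Matching the n-coefficient: p = 6p + 5 ⇒ p = -1.
Matching constants: q = -6p + 6q + 1 ⇒ q = - \frac{7}{5}.
General: b(n) = A·(6)^n - n - \frac{7}{5}.
Apply b(0) = 5: A - \frac{7}{5} = 5 ⇒ A = \frac{32}{5}.
So b(n) = \frac{32 \cdot 6^{n}}{5} - n - \frac{7}{5}.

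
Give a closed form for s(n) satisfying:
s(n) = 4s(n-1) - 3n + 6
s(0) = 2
First-order linear with linear forcing.
Homogeneous solution: s_h(n) = A·(4)^n.
Try particular s_p(n) = pn + q. Substituting:
  pn + q = 4(p(n-1) + q) - 3n + 6.
Matching the n-coefficient: p = 4p - 3 ⇒ p = 1.
Matching constants: q = -4p + 4q + 6 ⇒ q = - \frac{2}{3}.
General: s(n) = A·(4)^n + n - \frac{2}{3}.
Apply s(0) = 2: A - \frac{2}{3} = 2 ⇒ A = \frac{8}{3}.
So s(n) = \frac{8 \cdot 4^{n}}{3} + n - \frac{2}{3}.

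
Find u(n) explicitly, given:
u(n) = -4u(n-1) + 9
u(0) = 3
First-order linear non-homogeneous.
Homogeneous solution: u_h(n) = A·(-4)^n.
Try constant particular solution u_p = K: K = -4K + 9 ⇒ K = \frac{9}{5}.
General: u(n) = A·(-4)^n + \frac{9}{5}.
Apply u(0) = 3: A + \frac{9}{5} = 3 ⇒ A = \frac{6}{5}.
So u(n) = \frac{6 \left(-4\right)^{n}}{5} + \frac{9}{5}.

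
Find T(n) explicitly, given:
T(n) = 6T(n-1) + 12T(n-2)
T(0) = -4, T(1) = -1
Characteristic equation: x² - 6x - 12 = 0.
Discriminant Δ = (6)² + 4·(12) = 84.
Roots r₁,₂ = (6 ± √84)/2, so r₁ = 3 + \sqrt{21}, r₂ = 3 - \sqrt{21}.
General solution: T(n) = A·r₁^n + B·r₂^n.
From the initial conditions, A + B = -4 and r₁A + r₂B = -1.
Since r₁ - r₂ = √84: A = (-1 - (-4)r₂)/√84 = -2 + \frac{11 \sqrt{21}}{42}, and B = -4 - A = -2 - \frac{11 \sqrt{21}}{42}.
So T(n) = \left(-2 + \frac{11 \sqrt{21}}{42}\right)\left(3 + \sqrt{21}\right)^n + \left(-2 - \frac{11 \sqrt{21}}{42}\right)\left(3 - \sqrt{21}\right)^n.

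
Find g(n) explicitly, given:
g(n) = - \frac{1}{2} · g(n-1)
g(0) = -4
Pure geometric recurrence with ratio - \frac{1}{2}.
By induction g(n) = g(0) · (- \frac{1}{2})^n = - 4 \left(- \frac{1}{2}\right)^{n}.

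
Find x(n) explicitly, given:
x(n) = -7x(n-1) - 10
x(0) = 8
First-order linear non-homogeneous.
Homogeneous solution: x_h(n) = A·(-7)^n.
Try constant particular solution x_p = K: K = -7K - 10 ⇒ K = - \frac{5}{4}.
General: x(n) = A·(-7)^n - \frac{5}{4}.
Apply x(0) = 8: A - \frac{5}{4} = 8 ⇒ A = \frac{37}{4}.
So x(n) = \frac{37 \left(-7\right)^{n}}{4} - \frac{5}{4}.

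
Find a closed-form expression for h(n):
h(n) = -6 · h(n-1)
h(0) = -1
Pure geometric recurrence with ratio -6.
By induction h(n) = h(0) · (-6)^n = - \left(-6\right)^{n}.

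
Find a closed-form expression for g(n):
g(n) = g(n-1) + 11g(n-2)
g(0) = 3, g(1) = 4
Characteristic equation: x² - x - 11 = 0.
Discriminant Δ = (1)² + 4·(11) = 45.
Roots r₁,₂ = (1 ± √45)/2, so r₁ = \frac{1}{2} + \frac{3 \sqrt{5}}{2}, r₂ = \frac{1}{2} - \frac{3 \sqrt{5}}{2}.
General solution: g(n) = A·r₁^n + B·r₂^n.
From the initial conditions, A + B = 3 and r₁A + r₂B = 4.
Since r₁ - r₂ = √45: A = (4 - (3)r₂)/√45 = \frac{\sqrt{5}}{6} + \frac{3}{2}, and B = 3 - A = \frac{3}{2} - \frac{\sqrt{5}}{6}.
So g(n) = \left(\frac{\sqrt{5}}{6} + \frac{3}{2}\right)\left(\frac{1}{2} + \frac{3 \sqrt{5}}{2}\right)^n + \left(\frac{3}{2} - \frac{\sqrt{5}}{6}\right)\left(\frac{1}{2} - \frac{3 \sqrt{5}}{2}\right)^n.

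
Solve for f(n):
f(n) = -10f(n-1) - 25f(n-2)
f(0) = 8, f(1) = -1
Characteristic equation: x² + 10x + 25 = 0, which is (x - (-5))².
Repeated root r = -5.
General solution: f(n) = (A + Bn)·(-5)^n.
From f(0) = 8: A = 8.
From f(1) = -1: (A + B)·(-5) = -1 ⇒ B = - \frac{39}{5}.
So f(n) = \left(8 - \frac{39 n}{5}\right) \cdot (-5)^n.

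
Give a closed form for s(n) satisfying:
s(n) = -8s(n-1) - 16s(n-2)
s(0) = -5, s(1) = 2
Characteristic equation: x² + 8x + 16 = 0, which is (x - (-4))².
Repeated root r = -4.
General solution: s(n) = (A + Bn)·(-4)^n.
From s(0) = -5: A = -5.
From s(1) = 2: (A + B)·(-4) = 2 ⇒ B = \frac{9}{2}.
So s(n) = \left(\frac{9 n}{2} - 5\right) \cdot (-4)^n.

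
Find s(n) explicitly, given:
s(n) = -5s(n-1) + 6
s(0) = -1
First-order linear non-homogeneous.
Homogeneous solution: s_h(n) = A·(-5)^n.
Try constant particular solution s_p = K: K = -5K + 6 ⇒ K = 1.
General: s(n) = A·(-5)^n + 1.
Apply s(0) = -1: A + 1 = -1 ⇒ A = -2.
So s(n) = 1 - 2 \left(-5\right)^{n}.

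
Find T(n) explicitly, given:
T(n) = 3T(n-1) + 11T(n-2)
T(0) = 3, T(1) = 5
Characteristic equation: x² - 3x - 11 = 0.
Discriminant Δ = (3)² + 4·(11) = 53.
Roots r₁,₂ = (3 ± √53)/2, so r₁ = \frac{3}{2} + \frac{\sqrt{53}}{2}, r₂ = \frac{3}{2} - \frac{\sqrt{53}}{2}.
General solution: T(n) = A·r₁^n + B·r₂^n.
From the initial conditions, A + B = 3 and r₁A + r₂B = 5.
Since r₁ - r₂ = √53: A = (5 - (3)r₂)/√53 = \frac{\sqrt{53}}{106} + \frac{3}{2}, and B = 3 - A = \frac{3}{2} - \frac{\sqrt{53}}{106}.
So T(n) = \left(\frac{\sqrt{53}}{106} + \frac{3}{2}\right)\left(\frac{3}{2} + \frac{\sqrt{53}}{2}\right)^n + \left(\frac{3}{2} - \frac{\sqrt{53}}{106}\right)\left(\frac{3}{2} - \frac{\sqrt{53}}{2}\right)^n.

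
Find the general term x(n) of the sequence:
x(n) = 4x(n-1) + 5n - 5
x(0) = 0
First-order linear with linear forcing.
Homogeneous solution: x_h(n) = A·(4)^n.
Try particular x_p(n) = pn + q. Substituting:
  pn + q = 4(p(n-1) + q) + 5n - 5.
Matching the n-coefficient: p = 4p + 5 ⇒ p = - \frac{5}{3}.
Matching constants: q = -4p + 4q - 5 ⇒ q = - \frac{5}{9}.
General: x(n) = A·(4)^n - \frac{5 n}{3} - \frac{5}{9}.
Apply x(0) = 0: A - \frac{5}{9} = 0 ⇒ A = \frac{5}{9}.
So x(n) = \frac{5 \cdot 4^{n}}{9} - \frac{5 n}{3} - \frac{5}{9}.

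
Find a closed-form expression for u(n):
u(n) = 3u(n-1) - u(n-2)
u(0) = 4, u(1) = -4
Characteristic equation: x² - 3x + 1 = 0.
Discriminant Δ = (3)² + 4·(-1) = 5.
Roots r₁,₂ = (3 ± √5)/2, so r₁ = \frac{\sqrt{5}}{2} + \frac{3}{2}, r₂ = \frac{3}{2} - \frac{\sqrt{5}}{2}.
General solution: u(n) = A·r₁^n + B·r₂^n.
From the initial conditions, A + B = 4 and r₁A + r₂B = -4.
Since r₁ - r₂ = √5: A = (-4 - (4)r₂)/√5 = 2 - 2 \sqrt{5}, and B = 4 - A = 2 + 2 \sqrt{5}.
So u(n) = \left(2 - 2 \sqrt{5}\right)\left(\frac{\sqrt{5}}{2} + \frac{3}{2}\right)^n + \left(2 + 2 \sqrt{5}\right)\left(\frac{3}{2} - \frac{\sqrt{5}}{2}\right)^n.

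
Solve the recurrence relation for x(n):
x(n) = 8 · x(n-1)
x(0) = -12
Pure geometric recurrence with ratio 8.
By induction x(n) = x(0) · (8)^n = - 12 \cdot 8^{n}.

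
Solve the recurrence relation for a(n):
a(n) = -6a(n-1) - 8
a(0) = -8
First-order linear non-homogeneous.
Homogeneous solution: a_h(n) = A·(-6)^n.
Try constant particular solution a_p = K: K = -6K - 8 ⇒ K = - \frac{8}{7}.
General: a(n) = A·(-6)^n - \frac{8}{7}.
Apply a(0) = -8: A - \frac{8}{7} = -8 ⇒ A = - \frac{48}{7}.
So a(n) = - \frac{48 \left(-6\right)^{n}}{7} - \frac{8}{7}.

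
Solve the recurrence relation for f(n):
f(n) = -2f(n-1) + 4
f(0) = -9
First-order linear non-homogeneous.
Homogeneous solution: f_h(n) = A·(-2)^n.
Try constant particular solution f_p = K: K = -2K + 4 ⇒ K = \frac{4}{3}.
General: f(n) = A·(-2)^n + \frac{4}{3}.
Apply f(0) = -9: A + \frac{4}{3} = -9 ⇒ A = - \frac{31}{3}.
So f(n) = \frac{4}{3} - \frac{31 \left(-2\right)^{n}}{3}.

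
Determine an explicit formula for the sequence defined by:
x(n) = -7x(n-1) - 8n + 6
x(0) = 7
First-order linear with linear forcing.
Homogeneous solution: x_h(n) = A·(-7)^n.
Try particular x_p(n) = pn + q. Substituting:
  pn + q = -7(p(n-1) + q) - 8n + 6.
Matching the n-coefficient: p = -7p - 8 ⇒ p = -1.
Matching constants: q = 7p - 7q + 6 ⇒ q = - \frac{1}{8}.
General: x(n) = A·(-7)^n - n - \frac{1}{8}.
Apply x(0) = 7: A - \frac{1}{8} = 7 ⇒ A = \frac{57}{8}.
So x(n) = \frac{57 \left(-7\right)^{n}}{8} - n - \frac{1}{8}.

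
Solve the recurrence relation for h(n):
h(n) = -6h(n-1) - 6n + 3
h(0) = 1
First-order linear with linear forcing.
Homogeneous solution: h_h(n) = A·(-6)^n.
Try particular h_p(n) = pn + q. Substituting:
  pn + q = -6(p(n-1) + q) - 6n + 3.
Matching the n-coefficient: p = -6p - 6 ⇒ p = - \frac{6}{7}.
Matching constants: q = 6p - 6q + 3 ⇒ q = - \frac{15}{49}.
General: h(n) = A·(-6)^n - \frac{6 n}{7} - \frac{15}{49}.
Apply h(0) = 1: A - \frac{15}{49} = 1 ⇒ A = \frac{64}{49}.
So h(n) = \frac{64 \left(-6\right)^{n}}{49} - \frac{6 n}{7} - \frac{15}{49}.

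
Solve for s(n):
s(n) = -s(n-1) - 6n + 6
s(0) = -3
First-order linear with linear forcing.
Homogeneous solution: s_h(n) = A·(-1)^n.
Try particular s_p(n) = pn + q. Substituting:
  pn + q = -(p(n-1) + q) - 6n + 6.
Matching the n-coefficient: p = -p - 6 ⇒ p = -3.
Matching constants: q = p - q + 6 ⇒ q = \frac{3}{2}.
General: s(n) = A·(-1)^n - 3 n + \frac{3}{2}.
Apply s(0) = -3: A + \frac{3}{2} = -3 ⇒ A = - \frac{9}{2}.
So s(n) = - \frac{9 \left(-1\right)^{n}}{2} - 3 n + \frac{3}{2}.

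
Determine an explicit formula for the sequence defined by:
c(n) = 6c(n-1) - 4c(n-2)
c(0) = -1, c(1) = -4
Characteristic equation: x² - 6x + 4 = 0.
Discriminant Δ = (6)² + 4·(-4) = 20.
Roots r₁,₂ = (6 ± √20)/2, so r₁ = \sqrt{5} + 3, r₂ = 3 - \sqrt{5}.
General solution: c(n) = A·r₁^n + B·r₂^n.
From the initial conditions, A + B = -1 and r₁A + r₂B = -4.
Since r₁ - r₂ = √20: A = (-4 - (-1)r₂)/√20 = - \frac{1}{2} - \frac{\sqrt{5}}{10}, and B = -1 - A = - \frac{1}{2} + \frac{\sqrt{5}}{10}.
So c(n) = \left(- \frac{1}{2} - \frac{\sqrt{5}}{10}\right)\left(\sqrt{5} + 3\right)^n + \left(- \frac{1}{2} + \frac{\sqrt{5}}{10}\right)\left(3 - \sqrt{5}\right)^n.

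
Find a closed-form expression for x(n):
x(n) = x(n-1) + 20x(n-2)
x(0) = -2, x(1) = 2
Characteristic equation: x² - x - 20 = 0, which factors as (x - (5))(x - (-4)) = 0.
Roots r₁ = 5, r₂ = -4 (distinct).
General solution: x(n) = A·(5)^n + B·(-4)^n.
From x(0) = -2: A + B = -2.
From x(1) = 2: 5A - 4B = 2.
Solving: A = - \frac{2}{3}, B = - \frac{4}{3}.
So x(n) = - \frac{4 \left(-4\right)^{n}}{3} - \frac{2 \cdot 5^{n}}{3}.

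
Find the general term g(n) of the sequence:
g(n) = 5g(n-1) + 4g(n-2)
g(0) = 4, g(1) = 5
Characteristic equation: x² - 5x - 4 = 0.
Discriminant Δ = (5)² + 4·(4) = 41.
Roots r₁,₂ = (5 ± √41)/2, so r₁ = \frac{5}{2} + \frac{\sqrt{41}}{2}, r₂ = \frac{5}{2} - \frac{\sqrt{41}}{2}.
General solution: g(n) = A·r₁^n + B·r₂^n.
From the initial conditions, A + B = 4 and r₁A + r₂B = 5.
Since r₁ - r₂ = √41: A = (5 - (4)r₂)/√41 = 2 - \frac{5 \sqrt{41}}{41}, and B = 4 - A = \frac{5 \sqrt{41}}{41} + 2.
So g(n) = \left(2 - \frac{5 \sqrt{41}}{41}\right)\left(\frac{5}{2} + \frac{\sqrt{41}}{2}\right)^n + \left(\frac{5 \sqrt{41}}{41} + 2\right)\left(\frac{5}{2} - \frac{\sqrt{41}}{2}\right)^n.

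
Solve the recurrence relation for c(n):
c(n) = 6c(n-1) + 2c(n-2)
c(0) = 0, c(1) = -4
Characteristic equation: x² - 6x - 2 = 0.
Discriminant Δ = (6)² + 4·(2) = 44.
Roots r₁,₂ = (6 ± √44)/2, so r₁ = 3 + \sqrt{11}, r₂ = 3 - \sqrt{11}.
General solution: c(n) = A·r₁^n + B·r₂^n.
From the initial conditions, A + B = 0 and r₁A + r₂B = -4.
Since r₁ - r₂ = √44: A = (-4 - (0)r₂)/√44 = - \frac{2 \sqrt{11}}{11}, and B = 0 - A = \frac{2 \sqrt{11}}{11}.
So c(n) = \left(- \frac{2 \sqrt{11}}{11}\right)\left(3 + \sqrt{11}\right)^n + \left(\frac{2 \sqrt{11}}{11}\right)\left(3 - \sqrt{11}\right)^n.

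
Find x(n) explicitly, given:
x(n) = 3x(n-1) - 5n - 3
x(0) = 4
First-order linear with linear forcing.
Homogeneous solution: x_h(n) = A·(3)^n.
Try particular x_p(n) = pn + q. Substituting:
  pn + q = 3(p(n-1) + q) - 5n - 3.
Matching the n-coefficient: p = 3p - 5 ⇒ p = \frac{5}{2}.
Matching constants: q = -3p + 3q - 3 ⇒ q = \frac{21}{4}.
General: x(n) = A·(3)^n + \frac{5 n}{2} + \frac{21}{4}.
Apply x(0) = 4: A + \frac{21}{4} = 4 ⇒ A = - \frac{5}{4}.
So x(n) = - \frac{5 \cdot 3^{n}}{4} + \frac{5 n}{2} + \frac{21}{4}.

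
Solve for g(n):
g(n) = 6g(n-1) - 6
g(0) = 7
First-order linear non-homogeneous.
Homogeneous solution: g_h(n) = A·(6)^n.
Try constant particular solution g_p = K: K = 6K - 6 ⇒ K = \frac{6}{5}.
General: g(n) = A·(6)^n + \frac{6}{5}.
Apply g(0) = 7: A + \frac{6}{5} = 7 ⇒ A = \frac{29}{5}.
So g(n) = \frac{29 \cdot 6^{n}}{5} + \frac{6}{5}.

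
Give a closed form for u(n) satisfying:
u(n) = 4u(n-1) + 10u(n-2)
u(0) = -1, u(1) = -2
Characteristic equation: x² - 4x - 10 = 0.
Discriminant Δ = (4)² + 4·(10) = 56.
Roots r₁,₂ = (4 ± √56)/2, so r₁ = 2 + \sqrt{14}, r₂ = 2 - \sqrt{14}.
General solution: u(n) = A·r₁^n + B·r₂^n.
From the initial conditions, A + B = -1 and r₁A + r₂B = -2.
Since r₁ - r₂ = √56: A = (-2 - (-1)r₂)/√56 = - \frac{1}{2}, and B = -1 - A = - \frac{1}{2}.
So u(n) = \left(- \frac{1}{2}\right)\left(2 + \sqrt{14}\right)^n + \left(- \frac{1}{2}\right)\left(2 - \sqrt{14}\right)^n.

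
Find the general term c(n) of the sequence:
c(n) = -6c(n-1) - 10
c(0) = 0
First-order linear non-homogeneous.
Homogeneous solution: c_h(n) = A·(-6)^n.
Try constant particular solution c_p = K: K = -6K - 10 ⇒ K = - \frac{10}{7}.
General: c(n) = A·(-6)^n - \frac{10}{7}.
Apply c(0) = 0: A - \frac{10}{7} = 0 ⇒ A = \frac{10}{7}.
So c(n) = \frac{10 \left(-6\right)^{n}}{7} - \frac{10}{7}.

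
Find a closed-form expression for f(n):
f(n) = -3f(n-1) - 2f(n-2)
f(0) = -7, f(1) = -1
Characteristic equation: x² + 3x + 2 = 0, which factors as (x - (-1))(x - (-2)) = 0.
Roots r₁ = -1, r₂ = -2 (distinct).
General solution: f(n) = A·(-1)^n + B·(-2)^n.
From f(0) = -7: A + B = -7.
From f(1) = -1: -A - 2B = -1.
Solving: A = -15, B = 8.
So f(n) = - 15 \left(-1\right)^{n} + 8 \left(-2\right)^{n}.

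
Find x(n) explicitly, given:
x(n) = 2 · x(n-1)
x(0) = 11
Pure geometric recurrence with ratio 2.
By induction x(n) = x(0) · (2)^n = 11 \cdot 2^{n}.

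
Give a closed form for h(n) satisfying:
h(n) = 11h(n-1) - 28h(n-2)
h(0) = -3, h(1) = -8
Characteristic equation: x² - 11x + 28 = 0, which factors as (x - (7))(x - (4)) = 0.
Roots r₁ = 7, r₂ = 4 (distinct).
General solution: h(n) = A·(7)^n + B·(4)^n.
From h(0) = -3: A + B = -3.
From h(1) = -8: 7A + 4B = -8.
Solving: A = \frac{4}{3}, B = - \frac{13}{3}.
So h(n) = - \frac{13 \cdot 4^{n}}{3} + \frac{4 \cdot 7^{n}}{3}.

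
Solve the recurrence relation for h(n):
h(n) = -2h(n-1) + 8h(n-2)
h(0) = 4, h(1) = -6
Characteristic equation: x² + 2x - 8 = 0, which factors as (x - (2))(x - (-4)) = 0.
Roots r₁ = 2, r₂ = -4 (distinct).
General solution: h(n) = A·(2)^n + B·(-4)^n.
From h(0) = 4: A + B = 4.
From h(1) = -6: 2A - 4B = -6.
Solving: A = \frac{5}{3}, B = \frac{7}{3}.
So h(n) = \frac{7 \left(-4\right)^{n}}{3} + \frac{5 \cdot 2^{n}}{3}.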